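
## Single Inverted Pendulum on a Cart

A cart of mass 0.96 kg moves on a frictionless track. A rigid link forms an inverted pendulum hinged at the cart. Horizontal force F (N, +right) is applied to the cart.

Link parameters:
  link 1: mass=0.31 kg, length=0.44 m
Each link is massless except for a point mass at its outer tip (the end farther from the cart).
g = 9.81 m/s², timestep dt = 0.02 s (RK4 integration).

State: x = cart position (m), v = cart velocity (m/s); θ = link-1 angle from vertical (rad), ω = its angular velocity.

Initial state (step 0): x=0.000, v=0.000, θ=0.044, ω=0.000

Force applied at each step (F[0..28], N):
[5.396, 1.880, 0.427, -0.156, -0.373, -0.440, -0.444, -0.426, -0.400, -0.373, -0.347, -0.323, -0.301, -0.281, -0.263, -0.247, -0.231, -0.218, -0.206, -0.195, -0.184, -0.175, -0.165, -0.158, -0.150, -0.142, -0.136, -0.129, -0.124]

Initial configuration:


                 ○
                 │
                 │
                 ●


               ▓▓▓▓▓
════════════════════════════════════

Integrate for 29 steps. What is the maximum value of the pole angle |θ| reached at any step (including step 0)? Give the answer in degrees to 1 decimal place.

apply F[0]=+5.396 → step 1: x=0.001, v=0.110, θ=0.042, ω=-0.230
apply F[1]=+1.880 → step 2: x=0.004, v=0.146, θ=0.036, ω=-0.295
apply F[2]=+0.427 → step 3: x=0.007, v=0.153, θ=0.031, ω=-0.296
apply F[3]=-0.156 → step 4: x=0.010, v=0.148, θ=0.025, ω=-0.272
apply F[4]=-0.373 → step 5: x=0.013, v=0.139, θ=0.020, ω=-0.241
apply F[5]=-0.440 → step 6: x=0.015, v=0.129, θ=0.015, ω=-0.210
apply F[6]=-0.444 → step 7: x=0.018, v=0.119, θ=0.011, ω=-0.182
apply F[7]=-0.426 → step 8: x=0.020, v=0.109, θ=0.008, ω=-0.156
apply F[8]=-0.400 → step 9: x=0.022, v=0.100, θ=0.005, ω=-0.133
apply F[9]=-0.373 → step 10: x=0.024, v=0.092, θ=0.003, ω=-0.113
apply F[10]=-0.347 → step 11: x=0.026, v=0.085, θ=0.001, ω=-0.096
apply F[11]=-0.323 → step 12: x=0.027, v=0.078, θ=-0.001, ω=-0.081
apply F[12]=-0.301 → step 13: x=0.029, v=0.072, θ=-0.003, ω=-0.068
apply F[13]=-0.281 → step 14: x=0.030, v=0.066, θ=-0.004, ω=-0.056
apply F[14]=-0.263 → step 15: x=0.032, v=0.061, θ=-0.005, ω=-0.046
apply F[15]=-0.247 → step 16: x=0.033, v=0.056, θ=-0.006, ω=-0.038
apply F[16]=-0.231 → step 17: x=0.034, v=0.052, θ=-0.007, ω=-0.031
apply F[17]=-0.218 → step 18: x=0.035, v=0.048, θ=-0.007, ω=-0.024
apply F[18]=-0.206 → step 19: x=0.036, v=0.044, θ=-0.007, ω=-0.019
apply F[19]=-0.195 → step 20: x=0.037, v=0.041, θ=-0.008, ω=-0.014
apply F[20]=-0.184 → step 21: x=0.037, v=0.037, θ=-0.008, ω=-0.010
apply F[21]=-0.175 → step 22: x=0.038, v=0.034, θ=-0.008, ω=-0.007
apply F[22]=-0.165 → step 23: x=0.039, v=0.031, θ=-0.008, ω=-0.004
apply F[23]=-0.158 → step 24: x=0.039, v=0.028, θ=-0.008, ω=-0.001
apply F[24]=-0.150 → step 25: x=0.040, v=0.026, θ=-0.008, ω=0.001
apply F[25]=-0.142 → step 26: x=0.040, v=0.023, θ=-0.008, ω=0.003
apply F[26]=-0.136 → step 27: x=0.041, v=0.021, θ=-0.008, ω=0.004
apply F[27]=-0.129 → step 28: x=0.041, v=0.019, θ=-0.008, ω=0.006
apply F[28]=-0.124 → step 29: x=0.042, v=0.017, θ=-0.008, ω=0.007
Max |angle| over trajectory = 0.044 rad = 2.5°.

Answer: 2.5°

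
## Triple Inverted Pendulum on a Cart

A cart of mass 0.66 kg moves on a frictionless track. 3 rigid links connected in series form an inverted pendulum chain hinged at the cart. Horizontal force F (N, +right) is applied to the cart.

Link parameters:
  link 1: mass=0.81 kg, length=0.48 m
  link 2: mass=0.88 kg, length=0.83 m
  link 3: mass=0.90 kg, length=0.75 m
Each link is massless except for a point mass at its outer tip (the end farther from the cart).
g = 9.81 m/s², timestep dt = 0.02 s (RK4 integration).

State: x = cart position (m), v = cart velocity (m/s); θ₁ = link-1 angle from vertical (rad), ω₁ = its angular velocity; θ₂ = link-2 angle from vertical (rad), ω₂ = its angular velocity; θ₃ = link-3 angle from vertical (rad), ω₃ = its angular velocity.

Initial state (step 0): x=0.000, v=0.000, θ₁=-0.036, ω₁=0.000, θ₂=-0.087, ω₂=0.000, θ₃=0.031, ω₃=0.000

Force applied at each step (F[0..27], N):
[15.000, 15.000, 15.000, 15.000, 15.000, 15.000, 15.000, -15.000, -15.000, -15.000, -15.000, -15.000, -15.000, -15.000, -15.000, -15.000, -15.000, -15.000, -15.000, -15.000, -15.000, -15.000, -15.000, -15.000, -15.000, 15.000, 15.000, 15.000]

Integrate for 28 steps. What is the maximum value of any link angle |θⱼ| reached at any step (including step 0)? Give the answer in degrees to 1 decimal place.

apply F[0]=+15.000 → step 1: x=0.005, v=0.481, θ₁=-0.046, ω₁=-0.980, θ₂=-0.088, ω₂=-0.056, θ₃=0.032, ω₃=0.054
apply F[1]=+15.000 → step 2: x=0.019, v=0.968, θ₁=-0.075, ω₁=-1.997, θ₂=-0.089, ω₂=-0.094, θ₃=0.033, ω₃=0.101
apply F[2]=+15.000 → step 3: x=0.044, v=1.454, θ₁=-0.126, ω₁=-3.047, θ₂=-0.091, ω₂=-0.105, θ₃=0.035, ω₃=0.128
apply F[3]=+15.000 → step 4: x=0.077, v=1.906, θ₁=-0.197, ω₁=-4.040, θ₂=-0.093, ω₂=-0.107, θ₃=0.038, ω₃=0.128
apply F[4]=+15.000 → step 5: x=0.119, v=2.281, θ₁=-0.286, ω₁=-4.837, θ₂=-0.096, ω₂=-0.142, θ₃=0.040, ω₃=0.099
apply F[5]=+15.000 → step 6: x=0.168, v=2.555, θ₁=-0.389, ω₁=-5.366, θ₂=-0.099, ω₂=-0.247, θ₃=0.042, ω₃=0.049
apply F[6]=+15.000 → step 7: x=0.221, v=2.744, θ₁=-0.499, ω₁=-5.671, θ₂=-0.106, ω₂=-0.424, θ₃=0.042, ω₃=-0.009
apply F[7]=-15.000 → step 8: x=0.272, v=2.385, θ₁=-0.609, ω₁=-5.329, θ₂=-0.114, ω₂=-0.355, θ₃=0.042, ω₃=0.008
apply F[8]=-15.000 → step 9: x=0.317, v=2.063, θ₁=-0.714, ω₁=-5.161, θ₂=-0.120, ω₂=-0.254, θ₃=0.043, ω₃=0.027
apply F[9]=-15.000 → step 10: x=0.355, v=1.759, θ₁=-0.816, ω₁=-5.106, θ₂=-0.124, ω₂=-0.135, θ₃=0.043, ω₃=0.047
apply F[10]=-15.000 → step 11: x=0.387, v=1.459, θ₁=-0.918, ω₁=-5.130, θ₂=-0.125, ω₂=-0.008, θ₃=0.044, ω₃=0.064
apply F[11]=-15.000 → step 12: x=0.413, v=1.155, θ₁=-1.022, ω₁=-5.215, θ₂=-0.124, ω₂=0.120, θ₃=0.046, ω₃=0.078
apply F[12]=-15.000 → step 13: x=0.433, v=0.842, θ₁=-1.127, ω₁=-5.351, θ₂=-0.121, ω₂=0.244, θ₃=0.048, ω₃=0.089
apply F[13]=-15.000 → step 14: x=0.447, v=0.514, θ₁=-1.236, ω₁=-5.535, θ₂=-0.115, ω₂=0.358, θ₃=0.049, ω₃=0.096
apply F[14]=-15.000 → step 15: x=0.453, v=0.166, θ₁=-1.349, ω₁=-5.771, θ₂=-0.106, ω₂=0.456, θ₃=0.051, ω₃=0.100
apply F[15]=-15.000 → step 16: x=0.453, v=-0.207, θ₁=-1.467, ω₁=-6.067, θ₂=-0.096, ω₂=0.533, θ₃=0.053, ω₃=0.102
apply F[16]=-15.000 → step 17: x=0.445, v=-0.614, θ₁=-1.592, ω₁=-6.441, θ₂=-0.085, ω₂=0.580, θ₃=0.055, ω₃=0.102
apply F[17]=-15.000 → step 18: x=0.428, v=-1.064, θ₁=-1.726, ω₁=-6.923, θ₂=-0.074, ω₂=0.585, θ₃=0.057, ω₃=0.101
apply F[18]=-15.000 → step 19: x=0.402, v=-1.576, θ₁=-1.870, ω₁=-7.566, θ₂=-0.062, ω₂=0.528, θ₃=0.060, ω₃=0.102
apply F[19]=-15.000 → step 20: x=0.365, v=-2.181, θ₁=-2.030, ω₁=-8.467, θ₂=-0.053, ω₂=0.374, θ₃=0.062, ω₃=0.106
apply F[20]=-15.000 → step 21: x=0.314, v=-2.944, θ₁=-2.212, ω₁=-9.826, θ₂=-0.048, ω₂=0.056, θ₃=0.064, ω₃=0.119
apply F[21]=-15.000 → step 22: x=0.245, v=-4.013, θ₁=-2.429, ω₁=-12.130, θ₂=-0.053, ω₂=-0.595, θ₃=0.067, ω₃=0.163
apply F[22]=-15.000 → step 23: x=0.149, v=-5.799, θ₁=-2.712, ω₁=-16.851, θ₂=-0.078, ω₂=-2.129, θ₃=0.071, ω₃=0.354
apply F[23]=-15.000 → step 24: x=0.004, v=-8.308, θ₁=-3.141, ω₁=-25.670, θ₂=-0.157, ω₂=-6.266, θ₃=0.088, ω₃=1.902
apply F[24]=-15.000 → step 25: x=-0.140, v=-5.507, θ₁=-3.617, ω₁=-20.063, θ₂=-0.303, ω₂=-7.537, θ₃=0.158, ω₃=4.895
apply F[25]=+15.000 → step 26: x=-0.224, v=-3.187, θ₁=-3.965, ω₁=-15.475, θ₂=-0.447, ω₂=-6.826, θ₃=0.264, ω₃=5.502
apply F[26]=+15.000 → step 27: x=-0.273, v=-1.784, θ₁=-4.252, ω₁=-13.476, θ₂=-0.576, ω₂=-6.127, θ₃=0.375, ω₃=5.501
apply F[27]=+15.000 → step 28: x=-0.297, v=-0.699, θ₁=-4.511, ω₁=-12.495, θ₂=-0.692, ω₂=-5.490, θ₃=0.483, ω₃=5.372
Max |angle| over trajectory = 4.511 rad = 258.4°.

Answer: 258.4°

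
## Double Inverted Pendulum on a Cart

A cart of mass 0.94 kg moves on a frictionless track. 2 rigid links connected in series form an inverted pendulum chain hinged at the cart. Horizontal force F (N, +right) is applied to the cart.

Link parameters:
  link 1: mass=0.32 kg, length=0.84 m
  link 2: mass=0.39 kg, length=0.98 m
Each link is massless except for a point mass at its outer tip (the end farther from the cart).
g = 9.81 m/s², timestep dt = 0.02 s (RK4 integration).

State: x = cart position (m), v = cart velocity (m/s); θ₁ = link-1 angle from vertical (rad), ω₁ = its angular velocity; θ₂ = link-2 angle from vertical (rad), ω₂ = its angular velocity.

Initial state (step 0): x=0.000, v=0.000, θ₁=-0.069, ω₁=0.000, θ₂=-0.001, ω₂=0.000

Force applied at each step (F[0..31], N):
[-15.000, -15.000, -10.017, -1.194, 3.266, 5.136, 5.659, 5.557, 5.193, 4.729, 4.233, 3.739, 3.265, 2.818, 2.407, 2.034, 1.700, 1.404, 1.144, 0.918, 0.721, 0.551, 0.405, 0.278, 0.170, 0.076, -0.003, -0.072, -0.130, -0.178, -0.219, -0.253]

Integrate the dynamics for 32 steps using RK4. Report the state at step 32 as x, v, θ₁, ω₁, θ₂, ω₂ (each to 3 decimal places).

apply F[0]=-15.000 → step 1: x=-0.003, v=-0.308, θ₁=-0.066, ω₁=0.329, θ₂=-0.001, ω₂=0.033
apply F[1]=-15.000 → step 2: x=-0.012, v=-0.618, θ₁=-0.056, ω₁=0.664, θ₂=0.000, ω₂=0.062
apply F[2]=-10.017 → step 3: x=-0.027, v=-0.824, θ₁=-0.040, ω₁=0.884, θ₂=0.002, ω₂=0.083
apply F[3]=-1.194 → step 4: x=-0.043, v=-0.845, θ₁=-0.023, ω₁=0.892, θ₂=0.004, ω₂=0.098
apply F[4]=+3.266 → step 5: x=-0.060, v=-0.773, θ₁=-0.006, ω₁=0.799, θ₂=0.006, ω₂=0.105
apply F[5]=+5.136 → step 6: x=-0.074, v=-0.664, θ₁=0.009, ω₁=0.669, θ₂=0.008, ω₂=0.107
apply F[6]=+5.659 → step 7: x=-0.086, v=-0.546, θ₁=0.021, ω₁=0.533, θ₂=0.010, ω₂=0.104
apply F[7]=+5.557 → step 8: x=-0.096, v=-0.432, θ₁=0.030, ω₁=0.407, θ₂=0.012, ω₂=0.098
apply F[8]=+5.193 → step 9: x=-0.103, v=-0.326, θ₁=0.037, ω₁=0.296, θ₂=0.014, ω₂=0.088
apply F[9]=+4.729 → step 10: x=-0.109, v=-0.232, θ₁=0.042, ω₁=0.200, θ₂=0.015, ω₂=0.077
apply F[10]=+4.233 → step 11: x=-0.113, v=-0.148, θ₁=0.046, ω₁=0.119, θ₂=0.017, ω₂=0.064
apply F[11]=+3.739 → step 12: x=-0.115, v=-0.076, θ₁=0.047, ω₁=0.052, θ₂=0.018, ω₂=0.051
apply F[12]=+3.265 → step 13: x=-0.116, v=-0.013, θ₁=0.048, ω₁=-0.002, θ₂=0.019, ω₂=0.038
apply F[13]=+2.818 → step 14: x=-0.116, v=0.040, θ₁=0.047, ω₁=-0.046, θ₂=0.019, ω₂=0.025
apply F[14]=+2.407 → step 15: x=-0.114, v=0.084, θ₁=0.046, ω₁=-0.080, θ₂=0.020, ω₂=0.013
apply F[15]=+2.034 → step 16: x=-0.112, v=0.120, θ₁=0.044, ω₁=-0.106, θ₂=0.020, ω₂=0.002
apply F[16]=+1.700 → step 17: x=-0.110, v=0.150, θ₁=0.042, ω₁=-0.124, θ₂=0.020, ω₂=-0.008
apply F[17]=+1.404 → step 18: x=-0.106, v=0.174, θ₁=0.039, ω₁=-0.137, θ₂=0.020, ω₂=-0.018
apply F[18]=+1.144 → step 19: x=-0.103, v=0.193, θ₁=0.036, ω₁=-0.145, θ₂=0.019, ω₂=-0.026
apply F[19]=+0.918 → step 20: x=-0.099, v=0.207, θ₁=0.034, ω₁=-0.150, θ₂=0.019, ω₂=-0.033
apply F[20]=+0.721 → step 21: x=-0.095, v=0.218, θ₁=0.030, ω₁=-0.151, θ₂=0.018, ω₂=-0.039
apply F[21]=+0.551 → step 22: x=-0.090, v=0.225, θ₁=0.027, ω₁=-0.150, θ₂=0.017, ω₂=-0.044
apply F[22]=+0.405 → step 23: x=-0.086, v=0.230, θ₁=0.025, ω₁=-0.147, θ₂=0.016, ω₂=-0.048
apply F[23]=+0.278 → step 24: x=-0.081, v=0.232, θ₁=0.022, ω₁=-0.142, θ₂=0.015, ω₂=-0.051
apply F[24]=+0.170 → step 25: x=-0.076, v=0.233, θ₁=0.019, ω₁=-0.137, θ₂=0.014, ω₂=-0.054
apply F[25]=+0.076 → step 26: x=-0.072, v=0.232, θ₁=0.016, ω₁=-0.130, θ₂=0.013, ω₂=-0.056
apply F[26]=-0.003 → step 27: x=-0.067, v=0.230, θ₁=0.014, ω₁=-0.124, θ₂=0.012, ω₂=-0.057
apply F[27]=-0.072 → step 28: x=-0.062, v=0.226, θ₁=0.011, ω₁=-0.116, θ₂=0.011, ω₂=-0.057
apply F[28]=-0.130 → step 29: x=-0.058, v=0.222, θ₁=0.009, ω₁=-0.109, θ₂=0.010, ω₂=-0.057
apply F[29]=-0.178 → step 30: x=-0.054, v=0.217, θ₁=0.007, ω₁=-0.101, θ₂=0.009, ω₂=-0.057
apply F[30]=-0.219 → step 31: x=-0.049, v=0.212, θ₁=0.005, ω₁=-0.094, θ₂=0.007, ω₂=-0.056
apply F[31]=-0.253 → step 32: x=-0.045, v=0.206, θ₁=0.003, ω₁=-0.087, θ₂=0.006, ω₂=-0.054

Answer: x=-0.045, v=0.206, θ₁=0.003, ω₁=-0.087, θ₂=0.006, ω₂=-0.054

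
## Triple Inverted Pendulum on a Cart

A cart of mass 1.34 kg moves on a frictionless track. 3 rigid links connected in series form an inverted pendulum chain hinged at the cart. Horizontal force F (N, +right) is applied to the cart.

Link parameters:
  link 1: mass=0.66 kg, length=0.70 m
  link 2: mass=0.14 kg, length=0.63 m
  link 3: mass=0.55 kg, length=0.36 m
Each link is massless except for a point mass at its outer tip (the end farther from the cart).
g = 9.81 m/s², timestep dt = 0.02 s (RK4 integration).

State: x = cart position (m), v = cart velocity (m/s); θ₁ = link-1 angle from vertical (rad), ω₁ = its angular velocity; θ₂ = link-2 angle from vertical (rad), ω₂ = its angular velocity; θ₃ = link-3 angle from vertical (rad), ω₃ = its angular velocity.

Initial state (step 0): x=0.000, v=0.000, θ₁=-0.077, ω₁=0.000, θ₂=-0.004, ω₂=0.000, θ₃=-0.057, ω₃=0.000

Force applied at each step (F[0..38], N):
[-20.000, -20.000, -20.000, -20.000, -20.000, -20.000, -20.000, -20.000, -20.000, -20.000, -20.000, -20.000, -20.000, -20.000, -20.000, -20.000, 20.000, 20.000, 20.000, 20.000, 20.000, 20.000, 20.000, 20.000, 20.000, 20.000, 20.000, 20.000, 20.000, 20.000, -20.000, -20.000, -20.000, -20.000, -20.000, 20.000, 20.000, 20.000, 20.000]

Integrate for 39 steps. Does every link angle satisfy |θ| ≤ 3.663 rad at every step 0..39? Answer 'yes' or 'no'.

apply F[0]=-20.000 → step 1: x=-0.003, v=-0.282, θ₁=-0.073, ω₁=0.358, θ₂=-0.003, ω₂=0.121, θ₃=-0.059, ω₃=-0.157
apply F[1]=-20.000 → step 2: x=-0.011, v=-0.566, θ₁=-0.063, ω₁=0.723, θ₂=0.001, ω₂=0.243, θ₃=-0.063, ω₃=-0.324
apply F[2]=-20.000 → step 3: x=-0.025, v=-0.854, θ₁=-0.044, ω₁=1.102, θ₂=0.007, ω₂=0.364, θ₃=-0.072, ω₃=-0.511
apply F[3]=-20.000 → step 4: x=-0.045, v=-1.147, θ₁=-0.018, ω₁=1.499, θ₂=0.015, ω₂=0.483, θ₃=-0.084, ω₃=-0.717
apply F[4]=-20.000 → step 5: x=-0.071, v=-1.445, θ₁=0.016, ω₁=1.920, θ₂=0.026, ω₂=0.591, θ₃=-0.100, ω₃=-0.933
apply F[5]=-20.000 → step 6: x=-0.103, v=-1.747, θ₁=0.058, ω₁=2.362, θ₂=0.039, ω₂=0.677, θ₃=-0.121, ω₃=-1.129
apply F[6]=-20.000 → step 7: x=-0.141, v=-2.051, θ₁=0.110, ω₁=2.821, θ₂=0.053, ω₂=0.726, θ₃=-0.145, ω₃=-1.260
apply F[7]=-20.000 → step 8: x=-0.185, v=-2.351, θ₁=0.171, ω₁=3.285, θ₂=0.068, ω₂=0.725, θ₃=-0.171, ω₃=-1.273
apply F[8]=-20.000 → step 9: x=-0.235, v=-2.641, θ₁=0.242, ω₁=3.739, θ₂=0.082, ω₂=0.675, θ₃=-0.195, ω₃=-1.124
apply F[9]=-20.000 → step 10: x=-0.291, v=-2.913, θ₁=0.321, ω₁=4.166, θ₂=0.094, ω₂=0.587, θ₃=-0.214, ω₃=-0.793
apply F[10]=-20.000 → step 11: x=-0.352, v=-3.161, θ₁=0.408, ω₁=4.550, θ₂=0.105, ω₂=0.489, θ₃=-0.226, ω₃=-0.289
apply F[11]=-20.000 → step 12: x=-0.417, v=-3.379, θ₁=0.502, ω₁=4.881, θ₂=0.114, ω₂=0.412, θ₃=-0.225, ω₃=0.353
apply F[12]=-20.000 → step 13: x=-0.487, v=-3.564, θ₁=0.603, ω₁=5.152, θ₂=0.122, ω₂=0.387, θ₃=-0.211, ω₃=1.086
apply F[13]=-20.000 → step 14: x=-0.559, v=-3.717, θ₁=0.708, ω₁=5.363, θ₂=0.130, ω₂=0.438, θ₃=-0.181, ω₃=1.856
apply F[14]=-20.000 → step 15: x=-0.635, v=-3.840, θ₁=0.817, ω₁=5.517, θ₂=0.140, ω₂=0.579, θ₃=-0.137, ω₃=2.608
apply F[15]=-20.000 → step 16: x=-0.713, v=-3.936, θ₁=0.928, ω₁=5.623, θ₂=0.154, ω₂=0.823, θ₃=-0.078, ω₃=3.294
apply F[16]=+20.000 → step 17: x=-0.788, v=-3.600, θ₁=1.040, ω₁=5.525, θ₂=0.170, ω₂=0.830, θ₃=-0.010, ω₃=3.464
apply F[17]=+20.000 → step 18: x=-0.857, v=-3.268, θ₁=1.150, ω₁=5.487, θ₂=0.187, ω₂=0.853, θ₃=0.061, ω₃=3.587
apply F[18]=+20.000 → step 19: x=-0.919, v=-2.936, θ₁=1.260, ω₁=5.503, θ₂=0.205, ω₂=0.905, θ₃=0.133, ω₃=3.668
apply F[19]=+20.000 → step 20: x=-0.974, v=-2.598, θ₁=1.370, ω₁=5.570, θ₂=0.224, ω₂=0.998, θ₃=0.207, ω₃=3.705
apply F[20]=+20.000 → step 21: x=-1.023, v=-2.253, θ₁=1.483, ω₁=5.689, θ₂=0.245, ω₂=1.146, θ₃=0.281, ω₃=3.696
apply F[21]=+20.000 → step 22: x=-1.064, v=-1.894, θ₁=1.598, ω₁=5.862, θ₂=0.270, ω₂=1.363, θ₃=0.355, ω₃=3.643
apply F[22]=+20.000 → step 23: x=-1.098, v=-1.519, θ₁=1.718, ω₁=6.095, θ₂=0.300, ω₂=1.660, θ₃=0.427, ω₃=3.550
apply F[23]=+20.000 → step 24: x=-1.125, v=-1.122, θ₁=1.842, ω₁=6.393, θ₂=0.337, ω₂=2.055, θ₃=0.496, ω₃=3.426
apply F[24]=+20.000 → step 25: x=-1.143, v=-0.698, θ₁=1.974, ω₁=6.764, θ₂=0.383, ω₂=2.568, θ₃=0.564, ω₃=3.279
apply F[25]=+20.000 → step 26: x=-1.153, v=-0.241, θ₁=2.113, ω₁=7.214, θ₂=0.441, ω₂=3.230, θ₃=0.628, ω₃=3.117
apply F[26]=+20.000 → step 27: x=-1.153, v=0.251, θ₁=2.263, ω₁=7.747, θ₂=0.513, ω₂=4.083, θ₃=0.688, ω₃=2.945
apply F[27]=+20.000 → step 28: x=-1.142, v=0.777, θ₁=2.424, ω₁=8.352, θ₂=0.606, ω₂=5.180, θ₃=0.745, ω₃=2.767
apply F[28]=+20.000 → step 29: x=-1.121, v=1.323, θ₁=2.597, ω₁=8.981, θ₂=0.723, ω₂=6.570, θ₃=0.799, ω₃=2.598
apply F[29]=+20.000 → step 30: x=-1.090, v=1.853, θ₁=2.782, ω₁=9.521, θ₂=0.870, ω₂=8.232, θ₃=0.850, ω₃=2.531
apply F[30]=-20.000 → step 31: x=-1.054, v=1.726, θ₁=2.968, ω₁=8.974, θ₂=1.054, ω₂=10.017, θ₃=0.903, ω₃=2.923
apply F[31]=-20.000 → step 32: x=-1.021, v=1.475, θ₁=3.138, ω₁=7.926, θ₂=1.265, ω₂=10.894, θ₃=0.975, ω₃=4.464
apply F[32]=-20.000 → step 33: x=-0.995, v=1.152, θ₁=3.284, ω₁=6.595, θ₂=1.483, ω₂=10.760, θ₃=1.090, ω₃=7.215
apply F[33]=-20.000 → step 34: x=-0.975, v=0.806, θ₁=3.401, ω₁=5.138, θ₂=1.690, ω₂=9.788, θ₃=1.268, ω₃=10.660
apply F[34]=-20.000 → step 35: x=-0.963, v=0.465, θ₁=3.488, ω₁=3.553, θ₂=1.870, ω₂=8.153, θ₃=1.518, ω₃=14.326
apply F[35]=+20.000 → step 36: x=-0.951, v=0.692, θ₁=3.549, ω₁=2.393, θ₂=2.018, ω₂=6.716, θ₃=1.839, ω₃=17.619
apply F[36]=+20.000 → step 37: x=-0.935, v=0.906, θ₁=3.581, ω₁=0.756, θ₂=2.148, ω₂=6.754, θ₃=2.207, ω₃=18.584
apply F[37]=+20.000 → step 38: x=-0.915, v=1.094, θ₁=3.579, ω₁=-0.894, θ₂=2.305, ω₂=9.212, θ₃=2.556, ω₃=15.898
apply F[38]=+20.000 → step 39: x=-0.892, v=1.232, θ₁=3.545, ω₁=-2.493, θ₂=2.525, ω₂=12.944, θ₃=2.829, ω₃=11.089
Max |angle| over trajectory = 3.581 rad; bound = 3.663 → within bound.

Answer: yes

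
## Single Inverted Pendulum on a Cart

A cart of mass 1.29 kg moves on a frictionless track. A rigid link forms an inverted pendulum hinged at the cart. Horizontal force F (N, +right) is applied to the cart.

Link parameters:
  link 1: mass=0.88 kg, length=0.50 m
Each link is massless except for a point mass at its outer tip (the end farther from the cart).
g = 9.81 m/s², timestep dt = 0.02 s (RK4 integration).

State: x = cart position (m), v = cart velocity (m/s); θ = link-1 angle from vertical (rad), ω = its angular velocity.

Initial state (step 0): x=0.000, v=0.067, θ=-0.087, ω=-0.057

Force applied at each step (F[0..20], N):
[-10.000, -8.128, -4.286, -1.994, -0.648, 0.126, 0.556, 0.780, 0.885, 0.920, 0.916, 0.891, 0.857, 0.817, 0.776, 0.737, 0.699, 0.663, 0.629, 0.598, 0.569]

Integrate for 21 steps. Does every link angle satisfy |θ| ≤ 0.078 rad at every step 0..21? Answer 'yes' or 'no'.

Answer: no

Derivation:
apply F[0]=-10.000 → step 1: x=-0.000, v=-0.076, θ=-0.086, ω=0.193
apply F[1]=-8.128 → step 2: x=-0.003, v=-0.190, θ=-0.080, ω=0.389
apply F[2]=-4.286 → step 3: x=-0.007, v=-0.246, θ=-0.071, ω=0.472
apply F[3]=-1.994 → step 4: x=-0.012, v=-0.269, θ=-0.062, ω=0.490
apply F[4]=-0.648 → step 5: x=-0.018, v=-0.271, θ=-0.052, ω=0.472
apply F[5]=+0.126 → step 6: x=-0.023, v=-0.263, θ=-0.043, ω=0.437
apply F[6]=+0.556 → step 7: x=-0.028, v=-0.249, θ=-0.035, ω=0.395
apply F[7]=+0.780 → step 8: x=-0.033, v=-0.233, θ=-0.027, ω=0.350
apply F[8]=+0.885 → step 9: x=-0.037, v=-0.216, θ=-0.021, ω=0.307
apply F[9]=+0.920 → step 10: x=-0.042, v=-0.199, θ=-0.015, ω=0.267
apply F[10]=+0.916 → step 11: x=-0.045, v=-0.184, θ=-0.010, ω=0.231
apply F[11]=+0.891 → step 12: x=-0.049, v=-0.169, θ=-0.006, ω=0.198
apply F[12]=+0.857 → step 13: x=-0.052, v=-0.155, θ=-0.002, ω=0.169
apply F[13]=+0.817 → step 14: x=-0.055, v=-0.142, θ=0.001, ω=0.143
apply F[14]=+0.776 → step 15: x=-0.058, v=-0.131, θ=0.004, ω=0.121
apply F[15]=+0.737 → step 16: x=-0.060, v=-0.120, θ=0.006, ω=0.101
apply F[16]=+0.699 → step 17: x=-0.063, v=-0.110, θ=0.008, ω=0.084
apply F[17]=+0.663 → step 18: x=-0.065, v=-0.101, θ=0.009, ω=0.069
apply F[18]=+0.629 → step 19: x=-0.067, v=-0.092, θ=0.011, ω=0.056
apply F[19]=+0.598 → step 20: x=-0.068, v=-0.085, θ=0.012, ω=0.045
apply F[20]=+0.569 → step 21: x=-0.070, v=-0.077, θ=0.012, ω=0.036
Max |angle| over trajectory = 0.087 rad; bound = 0.078 → exceeded.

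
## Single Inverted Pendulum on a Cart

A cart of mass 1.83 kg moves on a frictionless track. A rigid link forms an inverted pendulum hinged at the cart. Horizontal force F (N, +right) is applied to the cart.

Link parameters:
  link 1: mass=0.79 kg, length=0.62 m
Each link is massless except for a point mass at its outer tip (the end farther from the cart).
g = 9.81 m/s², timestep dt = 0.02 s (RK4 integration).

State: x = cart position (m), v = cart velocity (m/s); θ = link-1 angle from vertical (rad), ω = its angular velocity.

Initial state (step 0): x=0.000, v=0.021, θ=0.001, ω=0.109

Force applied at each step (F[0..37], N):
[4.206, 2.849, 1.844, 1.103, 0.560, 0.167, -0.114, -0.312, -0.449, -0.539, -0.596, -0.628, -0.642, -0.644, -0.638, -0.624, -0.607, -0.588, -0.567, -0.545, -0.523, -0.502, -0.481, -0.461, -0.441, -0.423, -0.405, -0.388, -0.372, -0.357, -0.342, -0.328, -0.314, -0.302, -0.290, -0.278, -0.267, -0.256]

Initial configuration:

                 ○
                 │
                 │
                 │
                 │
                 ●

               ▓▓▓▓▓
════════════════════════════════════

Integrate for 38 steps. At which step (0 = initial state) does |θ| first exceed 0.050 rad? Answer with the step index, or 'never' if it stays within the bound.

apply F[0]=+4.206 → step 1: x=0.001, v=0.067, θ=0.002, ω=0.036
apply F[1]=+2.849 → step 2: x=0.003, v=0.098, θ=0.003, ω=-0.013
apply F[2]=+1.844 → step 3: x=0.005, v=0.118, θ=0.002, ω=-0.045
apply F[3]=+1.103 → step 4: x=0.007, v=0.130, θ=0.001, ω=-0.063
apply F[4]=+0.560 → step 5: x=0.010, v=0.136, θ=-0.000, ω=-0.073
apply F[5]=+0.167 → step 6: x=0.013, v=0.138, θ=-0.002, ω=-0.077
apply F[6]=-0.114 → step 7: x=0.015, v=0.137, θ=-0.003, ω=-0.076
apply F[7]=-0.312 → step 8: x=0.018, v=0.134, θ=-0.005, ω=-0.072
apply F[8]=-0.449 → step 9: x=0.021, v=0.129, θ=-0.006, ω=-0.067
apply F[9]=-0.539 → step 10: x=0.023, v=0.124, θ=-0.008, ω=-0.060
apply F[10]=-0.596 → step 11: x=0.026, v=0.118, θ=-0.009, ω=-0.054
apply F[11]=-0.628 → step 12: x=0.028, v=0.112, θ=-0.010, ω=-0.047
apply F[12]=-0.642 → step 13: x=0.030, v=0.106, θ=-0.011, ω=-0.040
apply F[13]=-0.644 → step 14: x=0.032, v=0.100, θ=-0.011, ω=-0.033
apply F[14]=-0.638 → step 15: x=0.034, v=0.094, θ=-0.012, ω=-0.027
apply F[15]=-0.624 → step 16: x=0.036, v=0.088, θ=-0.012, ω=-0.022
apply F[16]=-0.607 → step 17: x=0.038, v=0.082, θ=-0.013, ω=-0.017
apply F[17]=-0.588 → step 18: x=0.039, v=0.077, θ=-0.013, ω=-0.012
apply F[18]=-0.567 → step 19: x=0.041, v=0.072, θ=-0.013, ω=-0.008
apply F[19]=-0.545 → step 20: x=0.042, v=0.067, θ=-0.013, ω=-0.005
apply F[20]=-0.523 → step 21: x=0.043, v=0.062, θ=-0.013, ω=-0.002
apply F[21]=-0.502 → step 22: x=0.044, v=0.058, θ=-0.013, ω=0.001
apply F[22]=-0.481 → step 23: x=0.046, v=0.054, θ=-0.013, ω=0.003
apply F[23]=-0.461 → step 24: x=0.047, v=0.050, θ=-0.013, ω=0.006
apply F[24]=-0.441 → step 25: x=0.048, v=0.046, θ=-0.013, ω=0.007
apply F[25]=-0.423 → step 26: x=0.048, v=0.043, θ=-0.013, ω=0.009
apply F[26]=-0.405 → step 27: x=0.049, v=0.039, θ=-0.013, ω=0.010
apply F[27]=-0.388 → step 28: x=0.050, v=0.036, θ=-0.013, ω=0.011
apply F[28]=-0.372 → step 29: x=0.051, v=0.033, θ=-0.012, ω=0.012
apply F[29]=-0.357 → step 30: x=0.051, v=0.030, θ=-0.012, ω=0.013
apply F[30]=-0.342 → step 31: x=0.052, v=0.028, θ=-0.012, ω=0.013
apply F[31]=-0.328 → step 32: x=0.053, v=0.025, θ=-0.012, ω=0.014
apply F[32]=-0.314 → step 33: x=0.053, v=0.023, θ=-0.011, ω=0.014
apply F[33]=-0.302 → step 34: x=0.053, v=0.020, θ=-0.011, ω=0.014
apply F[34]=-0.290 → step 35: x=0.054, v=0.018, θ=-0.011, ω=0.015
apply F[35]=-0.278 → step 36: x=0.054, v=0.016, θ=-0.010, ω=0.015
apply F[36]=-0.267 → step 37: x=0.054, v=0.014, θ=-0.010, ω=0.015
apply F[37]=-0.256 → step 38: x=0.055, v=0.012, θ=-0.010, ω=0.015
max |θ| = 0.013 ≤ 0.050 over all 39 states.

Answer: never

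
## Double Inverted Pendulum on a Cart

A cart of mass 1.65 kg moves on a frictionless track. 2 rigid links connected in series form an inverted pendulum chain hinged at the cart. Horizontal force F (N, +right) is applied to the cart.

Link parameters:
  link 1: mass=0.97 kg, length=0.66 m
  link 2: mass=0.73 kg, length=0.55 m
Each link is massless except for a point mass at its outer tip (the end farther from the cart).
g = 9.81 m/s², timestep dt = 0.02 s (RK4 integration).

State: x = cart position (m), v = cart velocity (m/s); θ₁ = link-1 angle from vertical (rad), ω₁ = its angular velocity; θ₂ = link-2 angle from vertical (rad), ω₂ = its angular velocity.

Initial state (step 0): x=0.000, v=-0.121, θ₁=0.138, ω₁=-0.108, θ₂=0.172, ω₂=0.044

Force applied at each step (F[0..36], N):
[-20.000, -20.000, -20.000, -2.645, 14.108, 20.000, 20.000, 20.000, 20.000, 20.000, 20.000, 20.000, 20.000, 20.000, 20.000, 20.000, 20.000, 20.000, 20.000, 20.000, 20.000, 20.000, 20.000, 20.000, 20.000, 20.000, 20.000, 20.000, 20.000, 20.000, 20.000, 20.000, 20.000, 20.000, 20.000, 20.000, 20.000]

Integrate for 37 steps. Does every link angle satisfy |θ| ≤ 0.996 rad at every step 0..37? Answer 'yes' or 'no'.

apply F[0]=-20.000 → step 1: x=-0.005, v=-0.386, θ₁=0.140, ω₁=0.324, θ₂=0.173, ω₂=0.061
apply F[1]=-20.000 → step 2: x=-0.015, v=-0.651, θ₁=0.151, ω₁=0.759, θ₂=0.174, ω₂=0.075
apply F[2]=-20.000 → step 3: x=-0.031, v=-0.916, θ₁=0.171, ω₁=1.201, θ₂=0.176, ω₂=0.082
apply F[3]=-2.645 → step 4: x=-0.050, v=-0.978, θ₁=0.196, ω₁=1.349, θ₂=0.178, ω₂=0.079
apply F[4]=+14.108 → step 5: x=-0.068, v=-0.849, θ₁=0.222, ω₁=1.226, θ₂=0.179, ω₂=0.059
apply F[5]=+20.000 → step 6: x=-0.083, v=-0.658, θ₁=0.244, ω₁=1.027, θ₂=0.180, ω₂=0.022
apply F[6]=+20.000 → step 7: x=-0.095, v=-0.474, θ₁=0.263, ω₁=0.850, θ₂=0.180, ω₂=-0.031
apply F[7]=+20.000 → step 8: x=-0.102, v=-0.294, θ₁=0.278, ω₁=0.691, θ₂=0.179, ω₂=-0.097
apply F[8]=+20.000 → step 9: x=-0.106, v=-0.119, θ₁=0.291, ω₁=0.547, θ₂=0.176, ω₂=-0.176
apply F[9]=+20.000 → step 10: x=-0.107, v=0.054, θ₁=0.300, ω₁=0.416, θ₂=0.171, ω₂=-0.266
apply F[10]=+20.000 → step 11: x=-0.104, v=0.225, θ₁=0.307, ω₁=0.294, θ₂=0.165, ω₂=-0.366
apply F[11]=+20.000 → step 12: x=-0.098, v=0.394, θ₁=0.312, ω₁=0.179, θ₂=0.157, ω₂=-0.476
apply F[12]=+20.000 → step 13: x=-0.089, v=0.562, θ₁=0.315, ω₁=0.070, θ₂=0.146, ω₂=-0.596
apply F[13]=+20.000 → step 14: x=-0.076, v=0.731, θ₁=0.315, ω₁=-0.036, θ₂=0.133, ω₂=-0.724
apply F[14]=+20.000 → step 15: x=-0.059, v=0.900, θ₁=0.313, ω₁=-0.141, θ₂=0.117, ω₂=-0.862
apply F[15]=+20.000 → step 16: x=-0.040, v=1.071, θ₁=0.309, ω₁=-0.246, θ₂=0.098, ω₂=-1.009
apply F[16]=+20.000 → step 17: x=-0.016, v=1.243, θ₁=0.303, ω₁=-0.353, θ₂=0.077, ω₂=-1.164
apply F[17]=+20.000 → step 18: x=0.010, v=1.419, θ₁=0.295, ω₁=-0.465, θ₂=0.052, ω₂=-1.328
apply F[18]=+20.000 → step 19: x=0.040, v=1.597, θ₁=0.285, ω₁=-0.583, θ₂=0.023, ω₂=-1.500
apply F[19]=+20.000 → step 20: x=0.074, v=1.780, θ₁=0.272, ω₁=-0.711, θ₂=-0.008, ω₂=-1.679
apply F[20]=+20.000 → step 21: x=0.112, v=1.968, θ₁=0.256, ω₁=-0.850, θ₂=-0.044, ω₂=-1.864
apply F[21]=+20.000 → step 22: x=0.153, v=2.161, θ₁=0.238, ω₁=-1.005, θ₂=-0.083, ω₂=-2.054
apply F[22]=+20.000 → step 23: x=0.198, v=2.361, θ₁=0.216, ω₁=-1.179, θ₂=-0.126, ω₂=-2.246
apply F[23]=+20.000 → step 24: x=0.247, v=2.567, θ₁=0.190, ω₁=-1.375, θ₂=-0.173, ω₂=-2.435
apply F[24]=+20.000 → step 25: x=0.301, v=2.781, θ₁=0.161, ω₁=-1.598, θ₂=-0.223, ω₂=-2.619
apply F[25]=+20.000 → step 26: x=0.359, v=3.003, θ₁=0.126, ω₁=-1.852, θ₂=-0.277, ω₂=-2.789
apply F[26]=+20.000 → step 27: x=0.421, v=3.232, θ₁=0.086, ω₁=-2.140, θ₂=-0.335, ω₂=-2.939
apply F[27]=+20.000 → step 28: x=0.488, v=3.469, θ₁=0.040, ω₁=-2.466, θ₂=-0.395, ω₂=-3.058
apply F[28]=+20.000 → step 29: x=0.560, v=3.710, θ₁=-0.013, ω₁=-2.832, θ₂=-0.457, ω₂=-3.137
apply F[29]=+20.000 → step 30: x=0.636, v=3.953, θ₁=-0.073, ω₁=-3.234, θ₂=-0.520, ω₂=-3.164
apply F[30]=+20.000 → step 31: x=0.718, v=4.192, θ₁=-0.142, ω₁=-3.668, θ₂=-0.583, ω₂=-3.128
apply F[31]=+20.000 → step 32: x=0.804, v=4.420, θ₁=-0.220, ω₁=-4.123, θ₂=-0.645, ω₂=-3.023
apply F[32]=+20.000 → step 33: x=0.894, v=4.626, θ₁=-0.307, ω₁=-4.583, θ₂=-0.703, ω₂=-2.850
apply F[33]=+20.000 → step 34: x=0.989, v=4.798, θ₁=-0.403, ω₁=-5.027, θ₂=-0.758, ω₂=-2.623
apply F[34]=+20.000 → step 35: x=1.086, v=4.927, θ₁=-0.508, ω₁=-5.434, θ₂=-0.808, ω₂=-2.367
apply F[35]=+20.000 → step 36: x=1.185, v=5.005, θ₁=-0.620, ω₁=-5.789, θ₂=-0.853, ω₂=-2.116
apply F[36]=+20.000 → step 37: x=1.286, v=5.029, θ₁=-0.739, ω₁=-6.082, θ₂=-0.893, ω₂=-1.909
Max |angle| over trajectory = 0.893 rad; bound = 0.996 → within bound.

Answer: yes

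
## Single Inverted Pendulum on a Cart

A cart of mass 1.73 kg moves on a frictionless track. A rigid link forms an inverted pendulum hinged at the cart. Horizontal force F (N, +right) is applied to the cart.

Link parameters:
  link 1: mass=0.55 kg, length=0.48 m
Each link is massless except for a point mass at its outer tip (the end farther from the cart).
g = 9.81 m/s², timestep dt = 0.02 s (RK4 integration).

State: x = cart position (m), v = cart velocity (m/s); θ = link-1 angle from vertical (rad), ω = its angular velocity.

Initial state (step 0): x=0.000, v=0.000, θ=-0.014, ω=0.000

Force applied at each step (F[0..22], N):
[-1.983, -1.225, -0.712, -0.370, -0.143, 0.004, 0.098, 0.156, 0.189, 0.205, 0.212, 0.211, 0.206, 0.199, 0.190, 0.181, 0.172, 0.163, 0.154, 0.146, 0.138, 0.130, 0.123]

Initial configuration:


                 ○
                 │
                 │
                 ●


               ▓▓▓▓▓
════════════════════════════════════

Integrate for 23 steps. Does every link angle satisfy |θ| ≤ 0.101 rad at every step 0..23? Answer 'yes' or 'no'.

apply F[0]=-1.983 → step 1: x=-0.000, v=-0.022, θ=-0.014, ω=0.040
apply F[1]=-1.225 → step 2: x=-0.001, v=-0.035, θ=-0.013, ω=0.063
apply F[2]=-0.712 → step 3: x=-0.002, v=-0.043, θ=-0.011, ω=0.073
apply F[3]=-0.370 → step 4: x=-0.002, v=-0.047, θ=-0.010, ω=0.077
apply F[4]=-0.143 → step 5: x=-0.003, v=-0.048, θ=-0.008, ω=0.075
apply F[5]=+0.004 → step 6: x=-0.004, v=-0.047, θ=-0.007, ω=0.071
apply F[6]=+0.098 → step 7: x=-0.005, v=-0.046, θ=-0.005, ω=0.066
apply F[7]=+0.156 → step 8: x=-0.006, v=-0.043, θ=-0.004, ω=0.059
apply F[8]=+0.189 → step 9: x=-0.007, v=-0.041, θ=-0.003, ω=0.053
apply F[9]=+0.205 → step 10: x=-0.008, v=-0.039, θ=-0.002, ω=0.047
apply F[10]=+0.212 → step 11: x=-0.009, v=-0.036, θ=-0.001, ω=0.041
apply F[11]=+0.211 → step 12: x=-0.009, v=-0.034, θ=-0.000, ω=0.035
apply F[12]=+0.206 → step 13: x=-0.010, v=-0.031, θ=0.000, ω=0.030
apply F[13]=+0.199 → step 14: x=-0.011, v=-0.029, θ=0.001, ω=0.026
apply F[14]=+0.190 → step 15: x=-0.011, v=-0.027, θ=0.001, ω=0.022
apply F[15]=+0.181 → step 16: x=-0.012, v=-0.025, θ=0.002, ω=0.018
apply F[16]=+0.172 → step 17: x=-0.012, v=-0.023, θ=0.002, ω=0.015
apply F[17]=+0.163 → step 18: x=-0.012, v=-0.021, θ=0.002, ω=0.012
apply F[18]=+0.154 → step 19: x=-0.013, v=-0.020, θ=0.003, ω=0.010
apply F[19]=+0.146 → step 20: x=-0.013, v=-0.018, θ=0.003, ω=0.008
apply F[20]=+0.138 → step 21: x=-0.014, v=-0.017, θ=0.003, ω=0.006
apply F[21]=+0.130 → step 22: x=-0.014, v=-0.015, θ=0.003, ω=0.004
apply F[22]=+0.123 → step 23: x=-0.014, v=-0.014, θ=0.003, ω=0.003
Max |angle| over trajectory = 0.014 rad; bound = 0.101 → within bound.

Answer: yes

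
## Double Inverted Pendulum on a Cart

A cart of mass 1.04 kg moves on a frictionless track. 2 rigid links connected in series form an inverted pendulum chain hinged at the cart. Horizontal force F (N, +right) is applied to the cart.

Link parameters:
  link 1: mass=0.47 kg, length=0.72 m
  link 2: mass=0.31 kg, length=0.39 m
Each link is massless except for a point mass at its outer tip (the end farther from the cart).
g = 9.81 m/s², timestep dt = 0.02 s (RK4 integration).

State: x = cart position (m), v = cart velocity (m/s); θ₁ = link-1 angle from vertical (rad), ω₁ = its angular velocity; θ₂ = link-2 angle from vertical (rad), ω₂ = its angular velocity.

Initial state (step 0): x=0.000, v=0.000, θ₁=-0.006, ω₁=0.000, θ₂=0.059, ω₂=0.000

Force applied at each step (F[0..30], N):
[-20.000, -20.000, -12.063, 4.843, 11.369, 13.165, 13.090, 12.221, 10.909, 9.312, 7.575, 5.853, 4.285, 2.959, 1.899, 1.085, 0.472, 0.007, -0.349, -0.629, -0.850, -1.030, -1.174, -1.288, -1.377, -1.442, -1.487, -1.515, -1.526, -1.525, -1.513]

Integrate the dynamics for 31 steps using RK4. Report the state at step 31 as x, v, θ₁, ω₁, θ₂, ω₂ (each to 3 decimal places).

apply F[0]=-20.000 → step 1: x=-0.004, v=-0.384, θ₁=-0.001, ω₁=0.521, θ₂=0.060, ω₂=0.053
apply F[1]=-20.000 → step 2: x=-0.015, v=-0.769, θ₁=0.015, ω₁=1.049, θ₂=0.061, ω₂=0.095
apply F[2]=-12.063 → step 3: x=-0.033, v=-1.005, θ₁=0.039, ω₁=1.377, θ₂=0.063, ω₂=0.121
apply F[3]=+4.843 → step 4: x=-0.052, v=-0.919, θ₁=0.066, ω₁=1.270, θ₂=0.066, ω₂=0.130
apply F[4]=+11.369 → step 5: x=-0.069, v=-0.711, θ₁=0.088, ω₁=1.005, θ₂=0.068, ω₂=0.121
apply F[5]=+13.165 → step 6: x=-0.080, v=-0.473, θ₁=0.105, ω₁=0.708, θ₂=0.071, ω₂=0.097
apply F[6]=+13.090 → step 7: x=-0.088, v=-0.239, θ₁=0.117, ω₁=0.424, θ₂=0.072, ω₂=0.060
apply F[7]=+12.221 → step 8: x=-0.090, v=-0.024, θ₁=0.123, ω₁=0.169, θ₂=0.073, ω₂=0.016
apply F[8]=+10.909 → step 9: x=-0.089, v=0.166, θ₁=0.124, ω₁=-0.049, θ₂=0.073, ω₂=-0.031
apply F[9]=+9.312 → step 10: x=-0.084, v=0.325, θ₁=0.121, ω₁=-0.225, θ₂=0.072, ω₂=-0.077
apply F[10]=+7.575 → step 11: x=-0.076, v=0.452, θ₁=0.115, ω₁=-0.359, θ₂=0.070, ω₂=-0.120
apply F[11]=+5.853 → step 12: x=-0.066, v=0.548, θ₁=0.107, ω₁=-0.453, θ₂=0.067, ω₂=-0.157
apply F[12]=+4.285 → step 13: x=-0.054, v=0.615, θ₁=0.098, ω₁=-0.511, θ₂=0.063, ω₂=-0.188
apply F[13]=+2.959 → step 14: x=-0.042, v=0.659, θ₁=0.087, ω₁=-0.541, θ₂=0.059, ω₂=-0.214
apply F[14]=+1.899 → step 15: x=-0.028, v=0.683, θ₁=0.076, ω₁=-0.548, θ₂=0.055, ω₂=-0.234
apply F[15]=+1.085 → step 16: x=-0.015, v=0.694, θ₁=0.065, ω₁=-0.541, θ₂=0.050, ω₂=-0.249
apply F[16]=+0.472 → step 17: x=-0.001, v=0.695, θ₁=0.055, ω₁=-0.523, θ₂=0.045, ω₂=-0.259
apply F[17]=+0.007 → step 18: x=0.013, v=0.688, θ₁=0.044, ω₁=-0.499, θ₂=0.040, ω₂=-0.264
apply F[18]=-0.349 → step 19: x=0.027, v=0.675, θ₁=0.035, ω₁=-0.470, θ₂=0.034, ω₂=-0.266
apply F[19]=-0.629 → step 20: x=0.040, v=0.659, θ₁=0.026, ω₁=-0.439, θ₂=0.029, ω₂=-0.265
apply F[20]=-0.850 → step 21: x=0.053, v=0.639, θ₁=0.017, ω₁=-0.408, θ₂=0.024, ω₂=-0.261
apply F[21]=-1.030 → step 22: x=0.066, v=0.618, θ₁=0.009, ω₁=-0.375, θ₂=0.019, ω₂=-0.254
apply F[22]=-1.174 → step 23: x=0.078, v=0.594, θ₁=0.002, ω₁=-0.343, θ₂=0.014, ω₂=-0.245
apply F[23]=-1.288 → step 24: x=0.089, v=0.570, θ₁=-0.004, ω₁=-0.311, θ₂=0.009, ω₂=-0.235
apply F[24]=-1.377 → step 25: x=0.101, v=0.544, θ₁=-0.010, ω₁=-0.281, θ₂=0.004, ω₂=-0.224
apply F[25]=-1.442 → step 26: x=0.111, v=0.518, θ₁=-0.016, ω₁=-0.251, θ₂=-0.000, ω₂=-0.211
apply F[26]=-1.487 → step 27: x=0.121, v=0.492, θ₁=-0.020, ω₁=-0.223, θ₂=-0.004, ω₂=-0.198
apply F[27]=-1.515 → step 28: x=0.131, v=0.467, θ₁=-0.025, ω₁=-0.196, θ₂=-0.008, ω₂=-0.184
apply F[28]=-1.526 → step 29: x=0.140, v=0.441, θ₁=-0.028, ω₁=-0.171, θ₂=-0.011, ω₂=-0.170
apply F[29]=-1.525 → step 30: x=0.148, v=0.416, θ₁=-0.031, ω₁=-0.147, θ₂=-0.015, ω₂=-0.156
apply F[30]=-1.513 → step 31: x=0.157, v=0.392, θ₁=-0.034, ω₁=-0.125, θ₂=-0.018, ω₂=-0.142

Answer: x=0.157, v=0.392, θ₁=-0.034, ω₁=-0.125, θ₂=-0.018, ω₂=-0.142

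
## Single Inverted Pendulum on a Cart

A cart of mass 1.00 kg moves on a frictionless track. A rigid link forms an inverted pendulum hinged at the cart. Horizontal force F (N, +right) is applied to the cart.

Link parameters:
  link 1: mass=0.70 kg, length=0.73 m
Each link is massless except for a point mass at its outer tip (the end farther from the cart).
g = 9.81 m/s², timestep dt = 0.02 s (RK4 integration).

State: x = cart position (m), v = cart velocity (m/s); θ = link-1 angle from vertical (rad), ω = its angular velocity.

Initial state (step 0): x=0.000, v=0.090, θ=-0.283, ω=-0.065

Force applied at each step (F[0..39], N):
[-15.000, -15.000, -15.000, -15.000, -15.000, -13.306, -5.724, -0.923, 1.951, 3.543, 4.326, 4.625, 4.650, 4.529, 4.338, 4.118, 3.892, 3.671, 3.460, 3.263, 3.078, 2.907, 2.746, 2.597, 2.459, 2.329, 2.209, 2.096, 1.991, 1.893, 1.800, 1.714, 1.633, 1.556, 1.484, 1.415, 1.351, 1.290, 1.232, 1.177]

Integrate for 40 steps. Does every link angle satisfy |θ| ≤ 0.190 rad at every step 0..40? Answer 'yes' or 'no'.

Answer: no

Derivation:
apply F[0]=-15.000 → step 1: x=-0.001, v=-0.160, θ=-0.282, ω=0.188
apply F[1]=-15.000 → step 2: x=-0.006, v=-0.410, θ=-0.275, ω=0.444
apply F[2]=-15.000 → step 3: x=-0.017, v=-0.663, θ=-0.264, ω=0.707
apply F[3]=-15.000 → step 4: x=-0.033, v=-0.920, θ=-0.247, ω=0.979
apply F[4]=-15.000 → step 5: x=-0.054, v=-1.182, θ=-0.225, ω=1.264
apply F[5]=-13.306 → step 6: x=-0.080, v=-1.416, θ=-0.197, ω=1.523
apply F[6]=-5.724 → step 7: x=-0.109, v=-1.509, θ=-0.166, ω=1.599
apply F[7]=-0.923 → step 8: x=-0.139, v=-1.511, θ=-0.134, ω=1.561
apply F[8]=+1.951 → step 9: x=-0.169, v=-1.459, θ=-0.104, ω=1.459
apply F[9]=+3.543 → step 10: x=-0.197, v=-1.378, θ=-0.076, ω=1.324
apply F[10]=+4.326 → step 11: x=-0.224, v=-1.284, θ=-0.051, ω=1.179
apply F[11]=+4.625 → step 12: x=-0.249, v=-1.187, θ=-0.029, ω=1.035
apply F[12]=+4.650 → step 13: x=-0.272, v=-1.091, θ=-0.010, ω=0.899
apply F[13]=+4.529 → step 14: x=-0.292, v=-1.001, θ=0.007, ω=0.775
apply F[14]=+4.338 → step 15: x=-0.312, v=-0.916, θ=0.021, ω=0.662
apply F[15]=+4.118 → step 16: x=-0.329, v=-0.837, θ=0.034, ω=0.562
apply F[16]=+3.892 → step 17: x=-0.345, v=-0.765, θ=0.044, ω=0.473
apply F[17]=+3.671 → step 18: x=-0.360, v=-0.698, θ=0.053, ω=0.395
apply F[18]=+3.460 → step 19: x=-0.373, v=-0.637, θ=0.060, ω=0.326
apply F[19]=+3.263 → step 20: x=-0.385, v=-0.580, θ=0.066, ω=0.266
apply F[20]=+3.078 → step 21: x=-0.396, v=-0.528, θ=0.071, ω=0.213
apply F[21]=+2.907 → step 22: x=-0.406, v=-0.480, θ=0.074, ω=0.167
apply F[22]=+2.746 → step 23: x=-0.416, v=-0.436, θ=0.077, ω=0.127
apply F[23]=+2.597 → step 24: x=-0.424, v=-0.395, θ=0.080, ω=0.092
apply F[24]=+2.459 → step 25: x=-0.431, v=-0.357, θ=0.081, ω=0.061
apply F[25]=+2.329 → step 26: x=-0.438, v=-0.321, θ=0.082, ω=0.035
apply F[26]=+2.209 → step 27: x=-0.444, v=-0.288, θ=0.082, ω=0.012
apply F[27]=+2.096 → step 28: x=-0.450, v=-0.258, θ=0.083, ω=-0.007
apply F[28]=+1.991 → step 29: x=-0.455, v=-0.230, θ=0.082, ω=-0.024
apply F[29]=+1.893 → step 30: x=-0.459, v=-0.203, θ=0.082, ω=-0.038
apply F[30]=+1.800 → step 31: x=-0.463, v=-0.178, θ=0.081, ω=-0.050
apply F[31]=+1.714 → step 32: x=-0.466, v=-0.155, θ=0.080, ω=-0.060
apply F[32]=+1.633 → step 33: x=-0.469, v=-0.133, θ=0.078, ω=-0.069
apply F[33]=+1.556 → step 34: x=-0.471, v=-0.113, θ=0.077, ω=-0.076
apply F[34]=+1.484 → step 35: x=-0.474, v=-0.094, θ=0.075, ω=-0.082
apply F[35]=+1.415 → step 36: x=-0.475, v=-0.076, θ=0.074, ω=-0.086
apply F[36]=+1.351 → step 37: x=-0.477, v=-0.059, θ=0.072, ω=-0.090
apply F[37]=+1.290 → step 38: x=-0.478, v=-0.043, θ=0.070, ω=-0.093
apply F[38]=+1.232 → step 39: x=-0.478, v=-0.027, θ=0.068, ω=-0.095
apply F[39]=+1.177 → step 40: x=-0.479, v=-0.013, θ=0.066, ω=-0.097
Max |angle| over trajectory = 0.283 rad; bound = 0.190 → exceeded.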